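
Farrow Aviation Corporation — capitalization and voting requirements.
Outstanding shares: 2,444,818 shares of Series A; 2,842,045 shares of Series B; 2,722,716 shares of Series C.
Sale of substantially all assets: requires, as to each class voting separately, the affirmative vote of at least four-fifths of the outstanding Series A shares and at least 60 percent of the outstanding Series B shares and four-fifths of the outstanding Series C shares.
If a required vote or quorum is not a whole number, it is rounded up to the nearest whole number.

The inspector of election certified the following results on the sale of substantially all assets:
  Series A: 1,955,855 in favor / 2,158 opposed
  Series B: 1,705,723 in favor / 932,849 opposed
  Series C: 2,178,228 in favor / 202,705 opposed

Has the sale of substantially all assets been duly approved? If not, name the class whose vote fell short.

Approved — every class gave the required vote.

Series A: 4/5 of 2444818 = 1955854.40, rounded up to 1955855; 1,955,855 required, 1,955,855 in favor — approved.
Series B: 3/5 of 2842045 = 1705227; 1,705,227 required, 1,705,723 in favor — approved.
Series C: 4/5 of 2722716 = 2178172.80, rounded up to 2178173; 2,178,173 required, 2,178,228 in favor — approved.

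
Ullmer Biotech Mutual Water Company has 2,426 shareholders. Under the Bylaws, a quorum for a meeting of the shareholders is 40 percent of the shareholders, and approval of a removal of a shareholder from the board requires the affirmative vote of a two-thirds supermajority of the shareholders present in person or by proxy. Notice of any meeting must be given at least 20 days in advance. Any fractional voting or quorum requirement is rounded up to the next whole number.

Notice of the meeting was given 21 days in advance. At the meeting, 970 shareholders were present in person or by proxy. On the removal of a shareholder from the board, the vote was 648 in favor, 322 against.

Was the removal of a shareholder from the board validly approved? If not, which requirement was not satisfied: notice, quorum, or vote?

Invalid — quorum requirement not satisfied.

Notice: 21 days given; 20 required. Satisfied.
Quorum: 40% of 2,426 = 970.40, rounded up to 971; 970 present. Not satisfied.
Vote: requires two-thirds of those present (970); 2/3 of 970 = 646.67, rounded up to 647, so 647 needed; 648 in favor. Satisfied.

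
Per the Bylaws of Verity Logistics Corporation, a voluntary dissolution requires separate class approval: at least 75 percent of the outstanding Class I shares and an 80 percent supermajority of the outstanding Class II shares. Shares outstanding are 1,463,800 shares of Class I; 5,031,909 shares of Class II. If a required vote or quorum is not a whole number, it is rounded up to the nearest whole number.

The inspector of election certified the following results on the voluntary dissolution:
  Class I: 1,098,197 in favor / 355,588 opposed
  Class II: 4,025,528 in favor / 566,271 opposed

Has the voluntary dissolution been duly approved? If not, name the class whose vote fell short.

Class I: 3/4 of 1463800 = 1097850; 1,097,850 required, 1,098,197 in favor — approved.
Class II: 4/5 of 5031909 = 4025527.20, rounded up to 4025528; 4,025,528 required, 4,025,528 in favor — approved.

Approved — every class gave the required vote.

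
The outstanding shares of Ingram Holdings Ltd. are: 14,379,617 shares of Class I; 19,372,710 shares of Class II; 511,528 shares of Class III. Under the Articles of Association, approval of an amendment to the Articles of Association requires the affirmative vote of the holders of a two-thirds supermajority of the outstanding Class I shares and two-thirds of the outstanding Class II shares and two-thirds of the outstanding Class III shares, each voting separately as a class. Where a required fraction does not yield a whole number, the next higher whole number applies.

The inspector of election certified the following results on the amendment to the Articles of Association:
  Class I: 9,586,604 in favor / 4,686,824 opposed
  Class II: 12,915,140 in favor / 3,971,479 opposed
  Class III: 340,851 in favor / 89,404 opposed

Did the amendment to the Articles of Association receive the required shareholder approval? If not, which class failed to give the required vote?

Not approved — the Class III shares did not give the required vote.

Class I: 2/3 of 14379617 = 9586411.33, rounded up to 9586412; 9,586,412 required, 9,586,604 in favor — approved.
Class II: 2/3 of 19372710 = 12915140; 12,915,140 required, 12,915,140 in favor — approved.
Class III: 2/3 of 511528 = 341018.67, rounded up to 341019; 341,019 required, 340,851 in favor — not approved.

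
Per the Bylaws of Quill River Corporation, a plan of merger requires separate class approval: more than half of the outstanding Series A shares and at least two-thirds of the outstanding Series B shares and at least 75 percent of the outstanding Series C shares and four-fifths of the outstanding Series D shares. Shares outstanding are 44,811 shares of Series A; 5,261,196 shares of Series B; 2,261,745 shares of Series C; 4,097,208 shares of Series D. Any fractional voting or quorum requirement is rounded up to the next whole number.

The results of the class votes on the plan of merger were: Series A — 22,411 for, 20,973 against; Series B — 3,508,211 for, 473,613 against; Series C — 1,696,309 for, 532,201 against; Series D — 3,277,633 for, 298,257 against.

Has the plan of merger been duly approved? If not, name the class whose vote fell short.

Series A: a majority of 44811 is 22406; 22,406 required, 22,411 in favor — approved.
Series B: 2/3 of 5261196 = 3507464; 3,507,464 required, 3,508,211 in favor — approved.
Series C: 3/4 of 2261745 = 1696308.75, rounded up to 1696309; 1,696,309 required, 1,696,309 in favor — approved.
Series D: 4/5 of 4097208 = 3277766.40, rounded up to 3277767; 3,277,767 required, 3,277,633 in favor — not approved.

Not approved — the Series D shares did not give the required vote.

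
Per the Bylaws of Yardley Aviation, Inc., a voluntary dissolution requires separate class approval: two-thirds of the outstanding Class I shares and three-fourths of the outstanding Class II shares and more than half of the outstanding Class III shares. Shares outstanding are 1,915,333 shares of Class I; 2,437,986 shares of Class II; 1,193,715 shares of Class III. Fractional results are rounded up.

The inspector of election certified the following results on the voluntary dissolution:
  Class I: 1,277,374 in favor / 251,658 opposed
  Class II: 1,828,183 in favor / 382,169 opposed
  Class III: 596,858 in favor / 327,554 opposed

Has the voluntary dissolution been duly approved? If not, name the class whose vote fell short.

Not approved — the Class II shares did not give the required vote.

Class I: 2/3 of 1915333 = 1276888.67, rounded up to 1276889; 1,276,889 required, 1,277,374 in favor — approved.
Class II: 3/4 of 2437986 = 1828489.50, rounded up to 1828490; 1,828,490 required, 1,828,183 in favor — not approved.
Class III: a majority of 1193715 is 596858; 596,858 required, 596,858 in favor — approved.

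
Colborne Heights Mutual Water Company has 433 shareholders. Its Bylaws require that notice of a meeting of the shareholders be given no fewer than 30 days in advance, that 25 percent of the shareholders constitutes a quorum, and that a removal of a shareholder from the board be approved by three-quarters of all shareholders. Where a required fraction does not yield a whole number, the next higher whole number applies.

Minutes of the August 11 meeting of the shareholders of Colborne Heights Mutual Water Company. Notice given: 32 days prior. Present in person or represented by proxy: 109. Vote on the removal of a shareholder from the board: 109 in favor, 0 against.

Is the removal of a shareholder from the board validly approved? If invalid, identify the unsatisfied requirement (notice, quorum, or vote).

Invalid — vote requirement not satisfied.

Notice: 32 days given; 30 required. Satisfied.
Quorum: 25% of 433 = 108.25, rounded up to 109; 109 present. Satisfied.
Vote: requires three-fourths of all shareholders (433); 3/4 of 433 = 324.75, rounded up to 325, so 325 needed; 109 in favor. Not satisfied.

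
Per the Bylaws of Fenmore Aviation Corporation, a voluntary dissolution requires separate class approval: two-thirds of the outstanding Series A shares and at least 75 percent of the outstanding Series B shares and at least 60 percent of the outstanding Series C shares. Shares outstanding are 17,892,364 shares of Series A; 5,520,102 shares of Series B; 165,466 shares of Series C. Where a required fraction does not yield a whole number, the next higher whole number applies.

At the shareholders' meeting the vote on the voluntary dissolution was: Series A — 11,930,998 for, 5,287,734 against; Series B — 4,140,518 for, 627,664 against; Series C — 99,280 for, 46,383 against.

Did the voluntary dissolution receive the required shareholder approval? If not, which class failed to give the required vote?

Series A: 2/3 of 17892364 = 11928242.67, rounded up to 11928243; 11,928,243 required, 11,930,998 in favor — approved.
Series B: 3/4 of 5520102 = 4140076.50, rounded up to 4140077; 4,140,077 required, 4,140,518 in favor — approved.
Series C: 3/5 of 165466 = 99279.60, rounded up to 99280; 99,280 required, 99,280 in favor — approved.

Approved — every class gave the required vote.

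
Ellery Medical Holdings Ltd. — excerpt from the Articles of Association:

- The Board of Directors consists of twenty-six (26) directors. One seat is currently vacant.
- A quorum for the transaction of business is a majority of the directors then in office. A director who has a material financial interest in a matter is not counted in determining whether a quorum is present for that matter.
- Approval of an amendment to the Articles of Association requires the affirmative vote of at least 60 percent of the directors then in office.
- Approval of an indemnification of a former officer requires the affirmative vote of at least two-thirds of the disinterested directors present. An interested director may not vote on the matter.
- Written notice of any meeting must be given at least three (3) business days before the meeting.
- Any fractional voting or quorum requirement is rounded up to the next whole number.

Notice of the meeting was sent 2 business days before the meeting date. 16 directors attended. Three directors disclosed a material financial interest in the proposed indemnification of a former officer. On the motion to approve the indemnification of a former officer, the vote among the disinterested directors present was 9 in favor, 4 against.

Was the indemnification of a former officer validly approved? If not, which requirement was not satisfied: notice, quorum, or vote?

Notice: 2 business days given; 3 required (2 < 3). Not satisfied.
Quorum: 16 present, but the 3 interested directors do not count, leaving 13. Quorum is 13. Satisfied.
Vote: the indemnification of a former officer requires two-thirds of the disinterested directors present (16 − 3 = 13). 2/3 of 13 = 8.67, rounded up to 9, so 9 affirmative votes are needed; 9 voted in favor. Satisfied.

Invalid — notice requirement not satisfied.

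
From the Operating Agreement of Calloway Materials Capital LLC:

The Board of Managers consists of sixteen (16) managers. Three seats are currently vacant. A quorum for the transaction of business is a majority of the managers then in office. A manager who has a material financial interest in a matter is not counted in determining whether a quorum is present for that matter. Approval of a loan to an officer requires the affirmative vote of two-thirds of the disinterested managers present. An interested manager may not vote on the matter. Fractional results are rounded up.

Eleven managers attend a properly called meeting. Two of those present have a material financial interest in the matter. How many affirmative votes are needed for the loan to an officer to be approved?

6

The loan to an officer requires two-thirds of the disinterested managers present (11 − 2 = 9).
2/3 of 9 = 6.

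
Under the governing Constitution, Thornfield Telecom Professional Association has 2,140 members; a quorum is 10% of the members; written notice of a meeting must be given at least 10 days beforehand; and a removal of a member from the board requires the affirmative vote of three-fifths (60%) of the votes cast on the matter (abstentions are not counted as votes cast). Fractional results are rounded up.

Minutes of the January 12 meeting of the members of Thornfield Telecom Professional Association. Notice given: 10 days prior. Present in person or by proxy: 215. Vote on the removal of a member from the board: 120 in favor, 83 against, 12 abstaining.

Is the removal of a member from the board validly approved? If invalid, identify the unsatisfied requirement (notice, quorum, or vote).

Notice: 10 days given; 10 required. Satisfied.
Quorum: 10% of 2,140 = 214; 215 present. Satisfied.
Vote: requires three-fifths of the votes cast (215 − 12 abstaining = 203); 3/5 of 203 = 121.80, rounded up to 122, so 122 needed; 120 in favor. Not satisfied.

Invalid — vote requirement not satisfied.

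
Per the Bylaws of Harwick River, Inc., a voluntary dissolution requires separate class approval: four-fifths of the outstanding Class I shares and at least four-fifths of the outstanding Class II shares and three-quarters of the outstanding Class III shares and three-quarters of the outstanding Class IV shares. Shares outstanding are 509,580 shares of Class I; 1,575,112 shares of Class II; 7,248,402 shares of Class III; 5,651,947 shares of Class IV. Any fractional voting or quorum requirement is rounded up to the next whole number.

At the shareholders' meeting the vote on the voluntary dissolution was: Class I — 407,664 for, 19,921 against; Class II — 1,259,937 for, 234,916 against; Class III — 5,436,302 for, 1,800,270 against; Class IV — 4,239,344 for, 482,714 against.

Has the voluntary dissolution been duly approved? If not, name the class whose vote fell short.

Not approved — the Class II shares did not give the required vote.

Class I: 4/5 of 509580 = 407664; 407,664 required, 407,664 in favor — approved.
Class II: 4/5 of 1575112 = 1260089.60, rounded up to 1260090; 1,260,090 required, 1,259,937 in favor — not approved.
Class III: 3/4 of 7248402 = 5436301.50, rounded up to 5436302; 5,436,302 required, 5,436,302 in favor — approved.
Class IV: 3/4 of 5651947 = 4238960.25, rounded up to 4238961; 4,238,961 required, 4,239,344 in favor — approved.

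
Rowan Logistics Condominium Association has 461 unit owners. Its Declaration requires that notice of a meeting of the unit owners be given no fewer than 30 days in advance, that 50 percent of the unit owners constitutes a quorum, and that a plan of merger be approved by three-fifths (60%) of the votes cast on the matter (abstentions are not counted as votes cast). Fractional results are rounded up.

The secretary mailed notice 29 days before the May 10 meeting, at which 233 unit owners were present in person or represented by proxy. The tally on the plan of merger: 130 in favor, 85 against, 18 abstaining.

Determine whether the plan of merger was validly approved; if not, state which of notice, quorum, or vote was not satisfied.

Invalid — notice requirement not satisfied.

Notice: 29 days given; 30 required. Not satisfied.
Quorum: 50% of 461 = 230.50, rounded up to 231; 233 present. Satisfied.
Vote: requires three-fifths of the votes cast (233 − 18 abstaining = 215); 3/5 of 215 = 129, so 129 needed; 130 in favor. Satisfied.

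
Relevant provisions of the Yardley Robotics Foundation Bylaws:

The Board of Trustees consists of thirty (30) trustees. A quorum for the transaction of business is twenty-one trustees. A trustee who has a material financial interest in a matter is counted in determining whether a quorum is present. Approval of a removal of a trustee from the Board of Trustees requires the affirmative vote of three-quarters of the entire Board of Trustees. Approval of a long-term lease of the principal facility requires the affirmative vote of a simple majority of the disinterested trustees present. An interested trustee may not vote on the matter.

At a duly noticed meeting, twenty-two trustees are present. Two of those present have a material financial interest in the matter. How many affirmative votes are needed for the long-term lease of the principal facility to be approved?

The long-term lease of the principal facility requires a majority of the disinterested trustees present (22 − 2 = 20).
A majority of 20 is 11.

11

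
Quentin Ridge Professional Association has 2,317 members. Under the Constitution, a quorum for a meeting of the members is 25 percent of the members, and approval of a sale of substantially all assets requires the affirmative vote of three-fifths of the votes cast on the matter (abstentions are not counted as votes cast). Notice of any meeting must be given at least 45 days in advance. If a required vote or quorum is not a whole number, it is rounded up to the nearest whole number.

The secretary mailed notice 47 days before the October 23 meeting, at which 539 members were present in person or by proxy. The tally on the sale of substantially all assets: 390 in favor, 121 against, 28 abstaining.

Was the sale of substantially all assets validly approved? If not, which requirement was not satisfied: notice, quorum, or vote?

Invalid — quorum requirement not satisfied.

Notice: 47 days given; 45 required. Satisfied.
Quorum: 25% of 2,317 = 579.25, rounded up to 580; 539 present. Not satisfied.
Vote: requires three-fifths of the votes cast (539 − 28 abstaining = 511); 3/5 of 511 = 306.60, rounded up to 307, so 307 needed; 390 in favor. Satisfied.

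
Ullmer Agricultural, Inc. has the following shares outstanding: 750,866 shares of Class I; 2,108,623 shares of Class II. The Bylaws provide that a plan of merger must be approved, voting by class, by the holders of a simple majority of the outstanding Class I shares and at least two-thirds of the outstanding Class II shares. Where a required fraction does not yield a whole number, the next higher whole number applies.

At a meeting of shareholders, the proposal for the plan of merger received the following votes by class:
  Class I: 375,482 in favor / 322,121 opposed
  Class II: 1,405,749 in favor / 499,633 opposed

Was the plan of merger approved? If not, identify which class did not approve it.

Class I: a majority of 750866 is 375434; 375,434 required, 375,482 in favor — approved.
Class II: 2/3 of 2108623 = 1405748.67, rounded up to 1405749; 1,405,749 required, 1,405,749 in favor — approved.

Approved — every class gave the required vote.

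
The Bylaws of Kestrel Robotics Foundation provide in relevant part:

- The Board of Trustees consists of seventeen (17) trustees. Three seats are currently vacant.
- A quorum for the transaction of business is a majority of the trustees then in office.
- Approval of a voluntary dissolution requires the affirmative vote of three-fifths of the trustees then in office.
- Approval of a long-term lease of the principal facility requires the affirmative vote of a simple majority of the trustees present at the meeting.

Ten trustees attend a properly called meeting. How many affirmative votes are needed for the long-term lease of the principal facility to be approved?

6

The long-term lease of the principal facility requires a majority of the trustees present (10).
A majority of 10 is 6.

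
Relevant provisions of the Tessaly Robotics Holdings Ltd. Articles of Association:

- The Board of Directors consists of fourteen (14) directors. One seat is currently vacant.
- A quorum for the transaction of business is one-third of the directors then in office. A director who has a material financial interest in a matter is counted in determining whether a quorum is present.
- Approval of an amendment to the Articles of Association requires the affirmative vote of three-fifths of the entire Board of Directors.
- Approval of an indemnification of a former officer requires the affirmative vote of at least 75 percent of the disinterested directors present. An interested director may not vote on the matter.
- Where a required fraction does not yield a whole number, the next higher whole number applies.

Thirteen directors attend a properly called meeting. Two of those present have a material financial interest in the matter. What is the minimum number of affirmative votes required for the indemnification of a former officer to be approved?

9

The indemnification of a former officer requires three-fourths of the disinterested directors present (13 − 2 = 11).
3/4 of 11 = 8.25, rounded up to 9.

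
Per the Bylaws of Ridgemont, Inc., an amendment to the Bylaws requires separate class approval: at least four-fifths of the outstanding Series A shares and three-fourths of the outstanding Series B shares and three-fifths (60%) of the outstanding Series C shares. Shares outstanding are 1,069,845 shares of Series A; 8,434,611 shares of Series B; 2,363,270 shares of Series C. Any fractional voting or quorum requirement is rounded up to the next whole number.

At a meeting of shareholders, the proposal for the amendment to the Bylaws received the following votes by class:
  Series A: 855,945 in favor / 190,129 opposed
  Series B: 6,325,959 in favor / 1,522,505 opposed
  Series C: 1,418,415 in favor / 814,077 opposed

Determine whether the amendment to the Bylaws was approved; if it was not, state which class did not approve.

Approved — every class gave the required vote.

Series A: 4/5 of 1069845 = 855876; 855,876 required, 855,945 in favor — approved.
Series B: 3/4 of 8434611 = 6325958.25, rounded up to 6325959; 6,325,959 required, 6,325,959 in favor — approved.
Series C: 3/5 of 2363270 = 1417962; 1,417,962 required, 1,418,415 in favor — approved.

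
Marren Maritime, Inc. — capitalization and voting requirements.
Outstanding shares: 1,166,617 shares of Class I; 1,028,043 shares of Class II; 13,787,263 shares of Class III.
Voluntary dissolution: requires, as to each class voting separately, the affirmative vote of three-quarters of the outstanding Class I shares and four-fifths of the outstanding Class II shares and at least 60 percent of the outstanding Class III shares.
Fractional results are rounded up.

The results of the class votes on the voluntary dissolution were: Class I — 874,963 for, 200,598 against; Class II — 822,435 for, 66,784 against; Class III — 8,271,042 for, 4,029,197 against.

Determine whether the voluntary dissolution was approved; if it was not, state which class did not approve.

Class I: 3/4 of 1166617 = 874962.75, rounded up to 874963; 874,963 required, 874,963 in favor — approved.
Class II: 4/5 of 1028043 = 822434.40, rounded up to 822435; 822,435 required, 822,435 in favor — approved.
Class III: 3/5 of 13787263 = 8272357.80, rounded up to 8272358; 8,272,358 required, 8,271,042 in favor — not approved.

Not approved — the Class III shares did not give the required vote.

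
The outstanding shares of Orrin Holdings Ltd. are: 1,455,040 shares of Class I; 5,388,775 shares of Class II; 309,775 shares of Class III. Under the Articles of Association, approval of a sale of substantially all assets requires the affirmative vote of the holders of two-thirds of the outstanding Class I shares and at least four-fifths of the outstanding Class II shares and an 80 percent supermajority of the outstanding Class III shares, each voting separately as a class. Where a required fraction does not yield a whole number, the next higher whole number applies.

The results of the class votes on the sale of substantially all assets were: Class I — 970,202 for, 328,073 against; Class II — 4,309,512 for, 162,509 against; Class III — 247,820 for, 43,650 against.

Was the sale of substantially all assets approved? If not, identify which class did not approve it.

Class I: 2/3 of 1455040 = 970026.67, rounded up to 970027; 970,027 required, 970,202 in favor — approved.
Class II: 4/5 of 5388775 = 4311020; 4,311,020 required, 4,309,512 in favor — not approved.
Class III: 4/5 of 309775 = 247820; 247,820 required, 247,820 in favor — approved.

Not approved — the Class II shares did not give the required vote.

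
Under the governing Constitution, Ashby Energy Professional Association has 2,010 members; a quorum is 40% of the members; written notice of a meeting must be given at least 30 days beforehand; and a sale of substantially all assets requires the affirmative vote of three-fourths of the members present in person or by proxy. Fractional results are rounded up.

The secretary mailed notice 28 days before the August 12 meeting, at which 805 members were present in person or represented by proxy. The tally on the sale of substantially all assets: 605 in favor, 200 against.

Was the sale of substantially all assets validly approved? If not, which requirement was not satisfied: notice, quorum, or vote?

Notice: 28 days given; 30 required. Not satisfied.
Quorum: 40% of 2,010 = 804; 805 present. Satisfied.
Vote: requires three-fourths of those present (805); 3/4 of 805 = 603.75, rounded up to 604, so 604 needed; 605 in favor. Satisfied.

Invalid — notice requirement not satisfied.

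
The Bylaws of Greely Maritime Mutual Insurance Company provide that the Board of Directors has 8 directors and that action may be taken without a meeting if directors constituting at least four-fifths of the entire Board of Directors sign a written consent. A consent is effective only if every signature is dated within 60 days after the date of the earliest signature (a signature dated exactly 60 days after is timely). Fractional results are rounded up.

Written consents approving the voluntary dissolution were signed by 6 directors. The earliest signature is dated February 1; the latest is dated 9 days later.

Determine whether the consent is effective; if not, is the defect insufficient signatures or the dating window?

Not effective — insufficient signatures.

Signatures required: at least four-fifths of 8 — 4/5 of 8 = 6.40, rounded up to 7, so 7 needed; 6 signed. Insufficient.
Dating window: the latest signature is 9 days after the earliest; the limit is 60 days. Within the window.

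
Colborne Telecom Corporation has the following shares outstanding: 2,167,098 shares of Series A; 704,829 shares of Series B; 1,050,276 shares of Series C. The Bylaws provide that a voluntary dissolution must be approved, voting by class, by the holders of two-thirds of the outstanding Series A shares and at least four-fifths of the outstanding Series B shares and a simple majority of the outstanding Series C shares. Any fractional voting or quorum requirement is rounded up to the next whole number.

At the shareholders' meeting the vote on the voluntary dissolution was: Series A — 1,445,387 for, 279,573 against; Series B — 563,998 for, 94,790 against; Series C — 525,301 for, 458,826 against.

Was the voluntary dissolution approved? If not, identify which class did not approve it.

Approved — every class gave the required vote.

Series A: 2/3 of 2167098 = 1444732; 1,444,732 required, 1,445,387 in favor — approved.
Series B: 4/5 of 704829 = 563863.20, rounded up to 563864; 563,864 required, 563,998 in favor — approved.
Series C: a majority of 1050276 is 525139; 525,139 required, 525,301 in favor — approved.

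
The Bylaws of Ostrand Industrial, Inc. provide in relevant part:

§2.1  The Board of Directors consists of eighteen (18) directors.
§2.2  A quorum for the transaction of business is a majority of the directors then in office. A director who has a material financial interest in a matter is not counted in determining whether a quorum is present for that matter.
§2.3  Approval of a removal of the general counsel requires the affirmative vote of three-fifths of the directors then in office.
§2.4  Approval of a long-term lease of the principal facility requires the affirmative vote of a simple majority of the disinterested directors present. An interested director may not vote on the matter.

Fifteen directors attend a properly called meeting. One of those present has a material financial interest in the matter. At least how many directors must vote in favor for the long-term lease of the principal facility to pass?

8

The long-term lease of the principal facility requires a majority of the disinterested directors present (15 − 1 = 14).
A majority of 14 is 8.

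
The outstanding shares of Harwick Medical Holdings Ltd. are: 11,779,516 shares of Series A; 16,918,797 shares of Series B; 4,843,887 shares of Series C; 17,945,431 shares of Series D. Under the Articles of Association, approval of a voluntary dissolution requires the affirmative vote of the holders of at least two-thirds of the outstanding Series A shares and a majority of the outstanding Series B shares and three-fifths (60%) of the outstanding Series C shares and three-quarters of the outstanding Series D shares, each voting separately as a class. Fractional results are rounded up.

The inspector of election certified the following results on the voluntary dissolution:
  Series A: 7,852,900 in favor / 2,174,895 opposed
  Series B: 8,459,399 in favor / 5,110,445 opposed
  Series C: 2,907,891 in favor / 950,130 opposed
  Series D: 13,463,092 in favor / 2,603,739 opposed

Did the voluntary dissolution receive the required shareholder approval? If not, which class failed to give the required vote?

Not approved — the Series A shares did not give the required vote.

Series A: 2/3 of 11779516 = 7853010.67, rounded up to 7853011; 7,853,011 required, 7,852,900 in favor — not approved.
Series B: a majority of 16918797 is 8459399; 8,459,399 required, 8,459,399 in favor — approved.
Series C: 3/5 of 4843887 = 2906332.20, rounded up to 2906333; 2,906,333 required, 2,907,891 in favor — approved.
Series D: 3/4 of 17945431 = 13459073.25, rounded up to 13459074; 13,459,074 required, 13,463,092 in favor — approved.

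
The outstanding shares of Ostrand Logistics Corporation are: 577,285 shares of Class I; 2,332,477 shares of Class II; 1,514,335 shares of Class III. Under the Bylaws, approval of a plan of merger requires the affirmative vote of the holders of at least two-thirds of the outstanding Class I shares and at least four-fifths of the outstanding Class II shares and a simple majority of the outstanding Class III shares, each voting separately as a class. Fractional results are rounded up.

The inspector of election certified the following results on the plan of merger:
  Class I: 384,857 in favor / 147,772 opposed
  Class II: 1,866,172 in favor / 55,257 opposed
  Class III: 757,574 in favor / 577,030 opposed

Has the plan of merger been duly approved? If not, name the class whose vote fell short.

Approved — every class gave the required vote.

Class I: 2/3 of 577285 = 384856.67, rounded up to 384857; 384,857 required, 384,857 in favor — approved.
Class II: 4/5 of 2332477 = 1865981.60, rounded up to 1865982; 1,865,982 required, 1,866,172 in favor — approved.
Class III: a majority of 1514335 is 757168; 757,168 required, 757,574 in favor — approved.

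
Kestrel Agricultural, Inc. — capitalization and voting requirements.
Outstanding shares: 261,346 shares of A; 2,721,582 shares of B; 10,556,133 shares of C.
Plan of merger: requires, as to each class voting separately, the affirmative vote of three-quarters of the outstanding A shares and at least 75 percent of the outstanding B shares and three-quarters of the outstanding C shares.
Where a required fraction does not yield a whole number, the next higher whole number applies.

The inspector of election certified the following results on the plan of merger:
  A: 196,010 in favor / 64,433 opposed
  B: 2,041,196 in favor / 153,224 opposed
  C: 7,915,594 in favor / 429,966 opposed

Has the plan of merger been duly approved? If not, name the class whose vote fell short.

Not approved — the C shares did not give the required vote.

A: 3/4 of 261346 = 196009.50, rounded up to 196010; 196,010 required, 196,010 in favor — approved.
B: 3/4 of 2721582 = 2041186.50, rounded up to 2041187; 2,041,187 required, 2,041,196 in favor — approved.
C: 3/4 of 10556133 = 7917099.75, rounded up to 7917100; 7,917,100 required, 7,915,594 in favor — not approved.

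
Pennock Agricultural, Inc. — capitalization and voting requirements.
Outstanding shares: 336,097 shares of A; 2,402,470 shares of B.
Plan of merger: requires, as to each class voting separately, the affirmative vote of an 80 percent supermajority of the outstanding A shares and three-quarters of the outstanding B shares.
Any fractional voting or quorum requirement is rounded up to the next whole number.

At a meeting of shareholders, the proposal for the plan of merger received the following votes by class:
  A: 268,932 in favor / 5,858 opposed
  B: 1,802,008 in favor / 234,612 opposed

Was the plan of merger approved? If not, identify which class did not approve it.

Approved — every class gave the required vote.

A: 4/5 of 336097 = 268877.60, rounded up to 268878; 268,878 required, 268,932 in favor — approved.
B: 3/4 of 2402470 = 1801852.50, rounded up to 1801853; 1,801,853 required, 1,802,008 in favor — approved.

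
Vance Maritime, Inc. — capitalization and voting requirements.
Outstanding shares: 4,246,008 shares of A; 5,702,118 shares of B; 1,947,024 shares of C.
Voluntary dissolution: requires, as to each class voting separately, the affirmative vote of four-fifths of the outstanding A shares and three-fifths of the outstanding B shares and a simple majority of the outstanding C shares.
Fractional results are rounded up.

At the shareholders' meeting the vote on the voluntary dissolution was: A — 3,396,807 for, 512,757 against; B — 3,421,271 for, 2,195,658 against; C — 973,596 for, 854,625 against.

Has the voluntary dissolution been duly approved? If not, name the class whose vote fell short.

A: 4/5 of 4246008 = 3396806.40, rounded up to 3396807; 3,396,807 required, 3,396,807 in favor — approved.
B: 3/5 of 5702118 = 3421270.80, rounded up to 3421271; 3,421,271 required, 3,421,271 in favor — approved.
C: a majority of 1947024 is 973513; 973,513 required, 973,596 in favor — approved.

Approved — every class gave the required vote.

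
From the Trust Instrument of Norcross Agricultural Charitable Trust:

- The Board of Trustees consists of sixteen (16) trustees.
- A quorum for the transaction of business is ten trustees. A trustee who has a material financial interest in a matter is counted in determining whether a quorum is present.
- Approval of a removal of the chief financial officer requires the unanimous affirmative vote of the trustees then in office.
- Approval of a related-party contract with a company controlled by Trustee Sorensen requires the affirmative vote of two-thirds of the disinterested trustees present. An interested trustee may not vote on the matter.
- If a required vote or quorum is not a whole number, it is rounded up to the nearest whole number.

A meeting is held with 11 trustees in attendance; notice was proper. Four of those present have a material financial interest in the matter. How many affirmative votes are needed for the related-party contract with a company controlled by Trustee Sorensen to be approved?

The related-party contract with a company controlled by Trustee Sorensen requires two-thirds of the disinterested trustees present (11 − 4 = 7).
2/3 of 7 = 4.67, rounded up to 5.

5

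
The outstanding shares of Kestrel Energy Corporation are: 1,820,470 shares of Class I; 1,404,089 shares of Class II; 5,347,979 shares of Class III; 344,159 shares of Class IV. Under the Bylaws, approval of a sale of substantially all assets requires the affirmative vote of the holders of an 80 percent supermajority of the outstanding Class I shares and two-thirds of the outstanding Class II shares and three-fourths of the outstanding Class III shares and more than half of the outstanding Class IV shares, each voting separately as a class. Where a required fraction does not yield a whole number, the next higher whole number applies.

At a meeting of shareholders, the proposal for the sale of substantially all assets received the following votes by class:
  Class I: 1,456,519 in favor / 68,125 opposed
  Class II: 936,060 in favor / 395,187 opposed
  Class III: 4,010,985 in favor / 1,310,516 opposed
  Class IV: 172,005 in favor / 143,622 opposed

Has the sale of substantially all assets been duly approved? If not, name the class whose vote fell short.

Class I: 4/5 of 1820470 = 1456376; 1,456,376 required, 1,456,519 in favor — approved.
Class II: 2/3 of 1404089 = 936059.33, rounded up to 936060; 936,060 required, 936,060 in favor — approved.
Class III: 3/4 of 5347979 = 4010984.25, rounded up to 4010985; 4,010,985 required, 4,010,985 in favor — approved.
Class IV: a majority of 344159 is 172080; 172,080 required, 172,005 in favor — not approved.

Not approved — the Class IV shares did not give the required vote.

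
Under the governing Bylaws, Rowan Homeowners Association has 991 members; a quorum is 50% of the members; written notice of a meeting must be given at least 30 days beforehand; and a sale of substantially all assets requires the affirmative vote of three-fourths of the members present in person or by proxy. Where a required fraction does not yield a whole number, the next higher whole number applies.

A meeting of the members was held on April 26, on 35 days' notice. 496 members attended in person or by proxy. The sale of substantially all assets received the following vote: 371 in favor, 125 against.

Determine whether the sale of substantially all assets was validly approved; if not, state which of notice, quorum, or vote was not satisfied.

Notice: 35 days given; 30 required. Satisfied.
Quorum: 50% of 991 = 495.50, rounded up to 496; 496 present. Satisfied.
Vote: requires three-fourths of those present (496); 3/4 of 496 = 372, so 372 needed; 371 in favor. Not satisfied.

Invalid — vote requirement not satisfied.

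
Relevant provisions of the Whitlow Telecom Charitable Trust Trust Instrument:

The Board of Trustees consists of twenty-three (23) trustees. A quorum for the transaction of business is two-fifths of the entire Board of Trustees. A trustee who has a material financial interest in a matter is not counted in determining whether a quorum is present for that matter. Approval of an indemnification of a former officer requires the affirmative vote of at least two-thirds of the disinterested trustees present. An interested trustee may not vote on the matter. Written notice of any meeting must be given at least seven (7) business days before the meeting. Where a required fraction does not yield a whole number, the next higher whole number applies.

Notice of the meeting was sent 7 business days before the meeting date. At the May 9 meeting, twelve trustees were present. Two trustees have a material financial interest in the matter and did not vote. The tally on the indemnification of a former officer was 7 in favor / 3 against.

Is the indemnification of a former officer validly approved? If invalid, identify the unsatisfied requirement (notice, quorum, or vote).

Notice: 7 business days given; 7 required (7 ≥ 7). Satisfied.
Quorum: 12 present, but the 2 interested trustees do not count, leaving 10. Quorum is 10. Satisfied.
Vote: the indemnification of a former officer requires two-thirds of the disinterested trustees present (12 − 2 = 10). 2/3 of 10 = 6.67, rounded up to 7, so 7 affirmative votes are needed; 7 voted in favor. Satisfied.

Valid — all requirements satisfied.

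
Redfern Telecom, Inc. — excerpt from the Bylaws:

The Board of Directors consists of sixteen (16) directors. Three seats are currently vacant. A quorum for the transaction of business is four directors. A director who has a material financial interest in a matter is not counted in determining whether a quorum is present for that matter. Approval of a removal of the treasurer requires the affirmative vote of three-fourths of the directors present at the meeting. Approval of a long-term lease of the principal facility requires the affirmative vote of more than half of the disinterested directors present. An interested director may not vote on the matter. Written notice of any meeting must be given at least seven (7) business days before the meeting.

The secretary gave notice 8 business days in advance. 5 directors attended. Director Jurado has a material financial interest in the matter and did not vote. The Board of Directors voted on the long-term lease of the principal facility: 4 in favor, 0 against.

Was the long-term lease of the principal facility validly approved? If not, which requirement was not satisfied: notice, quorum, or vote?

Notice: 8 business days given; 7 required (8 ≥ 7). Satisfied.
Quorum: 5 present, but the 1 interested director does not count, leaving 4. Quorum is 4. Satisfied.
Vote: the long-term lease of the principal facility requires a majority of the disinterested directors present (5 − 1 = 4). A majority of 4 is 3, so 3 affirmative votes are needed; 4 voted in favor. Satisfied.

Valid — all requirements satisfied.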